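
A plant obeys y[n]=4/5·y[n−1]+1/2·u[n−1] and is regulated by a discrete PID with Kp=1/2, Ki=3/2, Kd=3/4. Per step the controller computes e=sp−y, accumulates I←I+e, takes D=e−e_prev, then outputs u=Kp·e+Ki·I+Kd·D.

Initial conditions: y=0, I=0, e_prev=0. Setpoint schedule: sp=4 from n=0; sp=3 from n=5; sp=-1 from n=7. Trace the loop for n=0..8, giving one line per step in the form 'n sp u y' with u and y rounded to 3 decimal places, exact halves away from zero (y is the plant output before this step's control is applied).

0 4 11.000 0.000
1 4 -1.125 5.500
2 4 5.322 3.838
3 4 -0.888 5.731
4 4 2.309 4.141
5 3 -2.742 4.467
6 3 2.279 2.202
7 -1 -11.145 2.902
8 -1 3.447 -3.251

(exact arithmetic carried between steps; '≈' marks a value shown rounded to 6 d.p. or computed from one; I and e_prev carry over from the previous line; the table rounds u and y to 3 d.p., halves away from zero)
n=0: y=0, sp=4, e=sp−y=4; I=4, D=e−e_prev=4; u=1/2·4+3/2·4+3/4·4=11; next y=4/5·0+1/2·11=5.5
n=1: y=5.5, sp=4, e=sp−y=-1.5; I=2.5, D=e−e_prev=-5.5; u=1/2·(-1.5)+3/2·2.5+3/4·(-5.5)=-1.125; next y=4/5·5.5+1/2·(-1.125)=3.8375
n=2: y=3.8375, sp=4, e=sp−y=0.1625; I=2.6625, D=e−e_prev=1.6625; u=1/2·0.1625+3/2·2.6625+3/4·1.6625=5.321875; next y=4/5·3.8375+1/2·5.321875≈5.730938
n=3: y≈5.730938, sp=4, e=sp−y≈-1.730938; I≈0.931563, D=e−e_prev≈-1.893438; u=1/2·(-1.730938)+3/2·0.931563+3/4·(-1.893438)≈-0.888203; next y=4/5·5.730938+1/2·(-0.888203)≈4.140648
n=4: y≈4.140648, sp=4, e=sp−y≈-0.140648; I≈0.790914, D=e−e_prev≈1.590289; u=1/2·(-0.140648)+3/2·0.790914+3/4·1.590289≈2.308764; next y=4/5·4.140648+1/2·2.308764≈4.466901
n=5: y≈4.466901, sp=3, e=sp−y≈-1.466901; I≈-0.675987, D=e−e_prev≈-1.326252; u=1/2·(-1.466901)+3/2·(-0.675987)+3/4·(-1.326252)≈-2.742119; next y=4/5·4.466901+1/2·(-2.742119)≈2.202461
n=6: y≈2.202461, sp=3, e=sp−y≈0.797539; I≈0.121553, D=e−e_prev≈2.264440; u=1/2·0.797539+3/2·0.121553+3/4·2.264440≈2.279428; next y=4/5·2.202461+1/2·2.279428≈2.901683
n=7: y≈2.901683, sp=-1, e=sp−y≈-3.901683; I≈-3.780130, D=e−e_prev≈-4.699222; u=1/2·(-3.901683)+3/2·(-3.780130)+3/4·(-4.699222)≈-11.145453; next y=4/5·2.901683+1/2·(-11.145453)≈-3.251380
n=8: y≈-3.251380, sp=-1, e=sp−y≈2.251380; I≈-1.528750, D=e−e_prev≈6.153063; u=1/2·2.251380+3/2·(-1.528750)+3/4·6.153063≈3.447363; next y=4/5·(-3.251380)+1/2·3.447363≈-0.877423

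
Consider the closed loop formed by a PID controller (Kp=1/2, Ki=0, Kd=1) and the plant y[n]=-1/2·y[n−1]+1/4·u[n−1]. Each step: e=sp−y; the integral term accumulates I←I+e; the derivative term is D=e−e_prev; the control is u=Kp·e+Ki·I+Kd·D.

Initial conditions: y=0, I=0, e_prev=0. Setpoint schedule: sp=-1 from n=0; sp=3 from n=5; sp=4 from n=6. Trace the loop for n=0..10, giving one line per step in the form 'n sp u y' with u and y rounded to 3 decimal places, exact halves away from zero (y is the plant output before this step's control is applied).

(exact arithmetic carried between steps; '≈' marks a value shown rounded to 6 d.p. or computed from one; I and e_prev carry over from the previous line; the table rounds u and y to 3 d.p., halves away from zero)
n=0: y=0, sp=-1, e=sp−y=-1; I=-1, D=e−e_prev=-1; u=1/2·(-1)+0·(-1)+1·(-1)=-1.5; next y=-1/2·0+1/4·(-1.5)=-0.375
n=1: y=-0.375, sp=-1, e=sp−y=-0.625; I=-1.625, D=e−e_prev=0.375; u=1/2·(-0.625)+0·(-1.625)+1·0.375=0.0625; next y=-1/2·(-0.375)+1/4·0.0625=0.203125
n=2: y=0.203125, sp=-1, e=sp−y=-1.203125; I=-2.828125, D=e−e_prev=-0.578125; u=1/2·(-1.203125)+0·(-2.828125)+1·(-0.578125)≈-1.179688; next y=-1/2·0.203125+1/4·(-1.179688)≈-0.396484
n=3: y≈-0.396484, sp=-1, e=sp−y≈-0.603516; I≈-3.431641, D=e−e_prev≈0.599609; u=1/2·(-0.603516)+0·(-3.431641)+1·0.599609≈0.297852; next y=-1/2·(-0.396484)+1/4·0.297852≈0.272705
n=4: y≈0.272705, sp=-1, e=sp−y≈-1.272705; I≈-4.704346, D=e−e_prev≈-0.669189; u=1/2·(-1.272705)+0·(-4.704346)+1·(-0.669189)≈-1.305542; next y=-1/2·0.272705+1/4·(-1.305542)≈-0.462738
n=5: y≈-0.462738, sp=3, e=sp−y≈3.462738; I≈-1.241608, D=e−e_prev≈4.735443; u=1/2·3.462738+0·(-1.241608)+1·4.735443≈6.466812; next y=-1/2·(-0.462738)+1/4·6.466812≈1.848072
n=6: y≈1.848072, sp=4, e=sp−y≈2.151928; I≈0.910320, D=e−e_prev≈-1.310810; u=1/2·2.151928+0·0.910320+1·(-1.310810)≈-0.234846; next y=-1/2·1.848072+1/4·(-0.234846)≈-0.982748
n=7: y≈-0.982748, sp=4, e=sp−y≈4.982748; I≈5.893068, D=e−e_prev≈2.830820; u=1/2·4.982748+0·5.893068+1·2.830820≈5.322193; next y=-1/2·(-0.982748)+1/4·5.322193≈1.821922
n=8: y≈1.821922, sp=4, e=sp−y≈2.178078; I≈8.071146, D=e−e_prev≈-2.804670; u=1/2·2.178078+0·8.071146+1·(-2.804670)≈-1.715631; next y=-1/2·1.821922+1/4·(-1.715631)≈-1.339869
n=9: y≈-1.339869, sp=4, e=sp−y≈5.339869; I≈13.411014, D=e−e_prev≈3.161791; u=1/2·5.339869+0·13.411014+1·3.161791≈5.831725; next y=-1/2·(-1.339869)+1/4·5.831725≈2.127866
n=10: y≈2.127866, sp=4, e=sp−y≈1.872134; I≈15.283149, D=e−e_prev≈-3.467734; u=1/2·1.872134+0·15.283149+1·(-3.467734)≈-2.531667; next y=-1/2·2.127866+1/4·(-2.531667)≈-1.696850

0 -1 -1.500 0.000
1 -1 0.063 -0.375
2 -1 -1.180 0.203
3 -1 0.298 -0.396
4 -1 -1.306 0.273
5 3 6.467 -0.463
6 4 -0.235 1.848
7 4 5.322 -0.983
8 4 -1.716 1.822
9 4 5.832 -1.340
10 4 -2.532 2.128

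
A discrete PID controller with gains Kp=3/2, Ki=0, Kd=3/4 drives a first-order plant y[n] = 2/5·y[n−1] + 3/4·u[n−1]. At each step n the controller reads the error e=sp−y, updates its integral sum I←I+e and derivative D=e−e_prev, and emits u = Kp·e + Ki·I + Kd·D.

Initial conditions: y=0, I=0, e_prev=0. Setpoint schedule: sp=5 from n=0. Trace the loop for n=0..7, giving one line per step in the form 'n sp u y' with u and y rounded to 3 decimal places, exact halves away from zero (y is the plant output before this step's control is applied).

(exact arithmetic carried between steps; '≈' marks a value shown rounded to 6 d.p. or computed from one; I and e_prev carry over from the previous line; the table rounds u and y to 3 d.p., halves away from zero)
n=0: y=0, sp=5, e=sp−y=5; I=5, D=e−e_prev=5; u=3/2·5+0·5+3/4·5=11.25; next y=2/5·0+3/4·11.25=8.4375
n=1: y=8.4375, sp=5, e=sp−y=-3.4375; I=1.5625, D=e−e_prev=-8.4375; u=3/2·(-3.4375)+0·1.5625+3/4·(-8.4375)=-11.484375; next y=2/5·8.4375+3/4·(-11.484375)≈-5.238281
n=2: y≈-5.238281, sp=5, e=sp−y≈10.238281; I≈11.800781, D=e−e_prev≈13.675781; u=3/2·10.238281+0·11.800781+3/4·13.675781≈25.614258; next y=2/5·(-5.238281)+3/4·25.614258≈17.115381
n=3: y≈17.115381, sp=5, e=sp−y≈-12.115381; I≈-0.314600, D=e−e_prev≈-22.353662; u=3/2·(-12.115381)+0·(-0.314600)+3/4·(-22.353662)≈-34.938318; next y=2/5·17.115381+3/4·(-34.938318)≈-19.357586
n=4: y≈-19.357586, sp=5, e=sp−y≈24.357586; I≈24.042986, D=e−e_prev≈36.472967; u=3/2·24.357586+0·24.042986+3/4·36.472967≈63.891104; next y=2/5·(-19.357586)+3/4·63.891104≈40.175294
n=5: y≈40.175294, sp=5, e=sp−y≈-35.175294; I≈-11.132307, D=e−e_prev≈-59.532880; u=3/2·(-35.175294)+0·(-11.132307)+3/4·(-59.532880)≈-97.412601; next y=2/5·40.175294+3/4·(-97.412601)≈-56.989333
n=6: y≈-56.989333, sp=5, e=sp−y≈61.989333; I≈50.857026, D=e−e_prev≈97.164627; u=3/2·61.989333+0·50.857026+3/4·97.164627≈165.857469; next y=2/5·(-56.989333)+3/4·165.857469≈101.597369
n=7: y≈101.597369, sp=5, e=sp−y≈-96.597369; I≈-45.740343, D=e−e_prev≈-158.586702; u=3/2·(-96.597369)+0·(-45.740343)+3/4·(-158.586702)≈-263.836080; next y=2/5·101.597369+3/4·(-263.836080)≈-157.238112

0 5 11.250 0.000
1 5 -11.484 8.438
2 5 25.614 -5.238
3 5 -34.938 17.115
4 5 63.891 -19.358
5 5 -97.413 40.175
6 5 165.857 -56.989
7 5 -263.836 101.597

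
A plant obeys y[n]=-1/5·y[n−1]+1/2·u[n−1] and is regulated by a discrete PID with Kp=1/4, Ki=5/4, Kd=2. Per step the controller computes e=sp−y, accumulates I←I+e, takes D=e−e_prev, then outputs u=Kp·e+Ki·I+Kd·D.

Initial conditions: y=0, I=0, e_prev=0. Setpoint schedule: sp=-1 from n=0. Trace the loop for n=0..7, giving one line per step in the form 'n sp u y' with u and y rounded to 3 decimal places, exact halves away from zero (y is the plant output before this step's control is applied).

(exact arithmetic carried between steps; '≈' marks a value shown rounded to 6 d.p. or computed from one; I and e_prev carry over from the previous line; the table rounds u and y to 3 d.p., halves away from zero)
n=0: y=0, sp=-1, e=sp−y=-1; I=-1, D=e−e_prev=-1; u=1/4·(-1)+5/4·(-1)+2·(-1)=-3.5; next y=-1/5·0+1/2·(-3.5)=-1.75
n=1: y=-1.75, sp=-1, e=sp−y=0.75; I=-0.25, D=e−e_prev=1.75; u=1/4·0.75+5/4·(-0.25)+2·1.75=3.375; next y=-1/5·(-1.75)+1/2·3.375=2.0375
n=2: y=2.0375, sp=-1, e=sp−y=-3.0375; I=-3.2875, D=e−e_prev=-3.7875; u=1/4·(-3.0375)+5/4·(-3.2875)+2·(-3.7875)=-12.44375; next y=-1/5·2.0375+1/2·(-12.44375)=-6.629375
n=3: y=-6.629375, sp=-1, e=sp−y=5.629375; I=2.341875, D=e−e_prev=8.666875; u=1/4·5.629375+5/4·2.341875+2·8.666875≈21.668438; next y=-1/5·(-6.629375)+1/2·21.668438≈12.160094
n=4: y≈12.160094, sp=-1, e=sp−y≈-13.160094; I≈-10.818219, D=e−e_prev≈-18.789469; u=1/4·(-13.160094)+5/4·(-10.818219)+2·(-18.789469)≈-54.391734; next y=-1/5·12.160094+1/2·(-54.391734)≈-29.627886
n=5: y≈-29.627886, sp=-1, e=sp−y≈28.627886; I≈17.809667, D=e−e_prev≈41.787980; u=1/4·28.627886+5/4·17.809667+2·41.787980≈112.995015; next y=-1/5·(-29.627886)+1/2·112.995015≈62.423085
n=6: y≈62.423085, sp=-1, e=sp−y≈-63.423085; I≈-45.613417, D=e−e_prev≈-92.050971; u=1/4·(-63.423085)+5/4·(-45.613417)+2·(-92.050971)≈-256.974484; next y=-1/5·62.423085+1/2·(-256.974484)≈-140.971859
n=7: y≈-140.971859, sp=-1, e=sp−y≈139.971859; I≈94.358442, D=e−e_prev≈203.394944; u=1/4·139.971859+5/4·94.358442+2·203.394944≈559.730904; next y=-1/5·(-140.971859)+1/2·559.730904≈308.059824

0 -1 -3.500 0.000
1 -1 3.375 -1.750
2 -1 -12.444 2.038
3 -1 21.668 -6.629
4 -1 -54.392 12.160
5 -1 112.995 -29.628
6 -1 -256.974 62.423
7 -1 559.731 -140.972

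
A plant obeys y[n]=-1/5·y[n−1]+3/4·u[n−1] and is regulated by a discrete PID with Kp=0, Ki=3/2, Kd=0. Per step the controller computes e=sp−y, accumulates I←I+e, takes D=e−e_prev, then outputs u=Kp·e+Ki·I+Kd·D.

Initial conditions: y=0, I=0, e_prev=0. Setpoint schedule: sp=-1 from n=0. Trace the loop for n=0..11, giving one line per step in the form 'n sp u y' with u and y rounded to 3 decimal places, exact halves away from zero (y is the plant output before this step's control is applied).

(exact arithmetic carried between steps; '≈' marks a value shown rounded to 6 d.p. or computed from one; I and e_prev carry over from the previous line; the table rounds u and y to 3 d.p., halves away from zero)
n=0: y=0, sp=-1, e=sp−y=-1; I=-1, D=e−e_prev=-1; u=0·(-1)+3/2·(-1)+0·(-1)=-1.5; next y=-1/5·0+3/4·(-1.5)=-1.125
n=1: y=-1.125, sp=-1, e=sp−y=0.125; I=-0.875, D=e−e_prev=1.125; u=0·0.125+3/2·(-0.875)+0·1.125=-1.3125; next y=-1/5·(-1.125)+3/4·(-1.3125)=-0.759375
n=2: y=-0.759375, sp=-1, e=sp−y=-0.240625; I=-1.115625, D=e−e_prev=-0.365625; u=0·(-0.240625)+3/2·(-1.115625)+0·(-0.365625)≈-1.673438; next y=-1/5·(-0.759375)+3/4·(-1.673438)≈-1.103203
n=3: y≈-1.103203, sp=-1, e=sp−y≈0.103203; I≈-1.012422, D=e−e_prev≈0.343828; u=0·0.103203+3/2·(-1.012422)+0·0.343828≈-1.518633; next y=-1/5·(-1.103203)+3/4·(-1.518633)≈-0.918334
n=4: y≈-0.918334, sp=-1, e=sp−y≈-0.081666; I≈-1.094088, D=e−e_prev≈-0.184869; u=0·(-0.081666)+3/2·(-1.094088)+0·(-0.184869)≈-1.641132; next y=-1/5·(-0.918334)+3/4·(-1.641132)≈-1.047182
n=5: y≈-1.047182, sp=-1, e=sp−y≈0.047182; I≈-1.046906, D=e−e_prev≈0.128848; u=0·0.047182+3/2·(-1.046906)+0·0.128848≈-1.570359; next y=-1/5·(-1.047182)+3/4·(-1.570359)≈-0.968333
n=6: y≈-0.968333, sp=-1, e=sp−y≈-0.031667; I≈-1.078573, D=e−e_prev≈-0.078849; u=0·(-0.031667)+3/2·(-1.078573)+0·(-0.078849)≈-1.617860; next y=-1/5·(-0.968333)+3/4·(-1.617860)≈-1.019728
n=7: y≈-1.019728, sp=-1, e=sp−y≈0.019728; I≈-1.058845, D=e−e_prev≈0.051396; u=0·0.019728+3/2·(-1.058845)+0·0.051396≈-1.588267; next y=-1/5·(-1.019728)+3/4·(-1.588267)≈-0.987255
n=8: y≈-0.987255, sp=-1, e=sp−y≈-0.012745; I≈-1.071590, D=e−e_prev≈-0.032473; u=0·(-0.012745)+3/2·(-1.071590)+0·(-0.032473)≈-1.607385; next y=-1/5·(-0.987255)+3/4·(-1.607385)≈-1.008088
n=9: y≈-1.008088, sp=-1, e=sp−y≈0.008088; I≈-1.063502, D=e−e_prev≈0.020833; u=0·0.008088+3/2·(-1.063502)+0·0.020833≈-1.595253; next y=-1/5·(-1.008088)+3/4·(-1.595253)≈-0.994822
n=10: y≈-0.994822, sp=-1, e=sp−y≈-0.005178; I≈-1.068680, D=e−e_prev≈-0.013265; u=0·(-0.005178)+3/2·(-1.068680)+0·(-0.013265)≈-1.603020; next y=-1/5·(-0.994822)+3/4·(-1.603020)≈-1.003300
n=11: y≈-1.003300, sp=-1, e=sp−y≈0.003300; I≈-1.065380, D=e−e_prev≈0.008478; u=0·0.003300+3/2·(-1.065380)+0·0.008478≈-1.598069; next y=-1/5·(-1.003300)+3/4·(-1.598069)≈-0.997892

0 -1 -1.500 0.000
1 -1 -1.313 -1.125
2 -1 -1.673 -0.759
3 -1 -1.519 -1.103
4 -1 -1.641 -0.918
5 -1 -1.570 -1.047
6 -1 -1.618 -0.968
7 -1 -1.588 -1.020
8 -1 -1.607 -0.987
9 -1 -1.595 -1.008
10 -1 -1.603 -0.995
11 -1 -1.598 -1.003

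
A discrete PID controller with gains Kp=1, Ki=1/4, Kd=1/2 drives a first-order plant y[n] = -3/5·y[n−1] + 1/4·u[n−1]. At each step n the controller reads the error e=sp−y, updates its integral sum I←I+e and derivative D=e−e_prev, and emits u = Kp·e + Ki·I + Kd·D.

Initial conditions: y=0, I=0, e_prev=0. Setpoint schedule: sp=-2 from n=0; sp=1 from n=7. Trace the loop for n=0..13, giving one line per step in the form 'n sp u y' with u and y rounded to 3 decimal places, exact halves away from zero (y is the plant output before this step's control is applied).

(exact arithmetic carried between steps; '≈' marks a value shown rounded to 6 d.p. or computed from one; I and e_prev carry over from the previous line; the table rounds u and y to 3 d.p., halves away from zero)
n=0: y=0, sp=-2, e=sp−y=-2; I=-2, D=e−e_prev=-2; u=1·(-2)+1/4·(-2)+1/2·(-2)=-3.5; next y=-3/5·0+1/4·(-3.5)=-0.875
n=1: y=-0.875, sp=-2, e=sp−y=-1.125; I=-3.125, D=e−e_prev=0.875; u=1·(-1.125)+1/4·(-3.125)+1/2·0.875=-1.46875; next y=-3/5·(-0.875)+1/4·(-1.46875)≈0.157813
n=2: y≈0.157813, sp=-2, e=sp−y≈-2.157813; I≈-5.282813, D=e−e_prev≈-1.032813; u=1·(-2.157813)+1/4·(-5.282813)+1/2·(-1.032813)≈-3.994922; next y=-3/5·0.157813+1/4·(-3.994922)≈-1.093418
n=3: y≈-1.093418, sp=-2, e=sp−y≈-0.906582; I≈-6.189395, D=e−e_prev≈1.251230; u=1·(-0.906582)+1/4·(-6.189395)+1/2·1.251230≈-1.828315; next y=-3/5·(-1.093418)+1/4·(-1.828315)≈0.198972
n=4: y≈0.198972, sp=-2, e=sp−y≈-2.198972; I≈-8.388366, D=e−e_prev≈-1.292390; u=1·(-2.198972)+1/4·(-8.388366)+1/2·(-1.292390)≈-4.942258; next y=-3/5·0.198972+1/4·(-4.942258)≈-1.354948
n=5: y≈-1.354948, sp=-2, e=sp−y≈-0.645052; I≈-9.033419, D=e−e_prev≈1.553920; u=1·(-0.645052)+1/4·(-9.033419)+1/2·1.553920≈-2.126447; next y=-3/5·(-1.354948)+1/4·(-2.126447)≈0.281357
n=6: y≈0.281357, sp=-2, e=sp−y≈-2.281357; I≈-11.314776, D=e−e_prev≈-1.636305; u=1·(-2.281357)+1/4·(-11.314776)+1/2·(-1.636305)≈-5.928203; next y=-3/5·0.281357+1/4·(-5.928203)≈-1.650865
n=7: y≈-1.650865, sp=1, e=sp−y≈2.650865; I≈-8.663911, D=e−e_prev≈4.932222; u=1·2.650865+1/4·(-8.663911)+1/2·4.932222≈2.950998; next y=-3/5·(-1.650865)+1/4·2.950998≈1.728269
n=8: y≈1.728269, sp=1, e=sp−y≈-0.728269; I≈-9.392179, D=e−e_prev≈-3.379133; u=1·(-0.728269)+1/4·(-9.392179)+1/2·(-3.379133)≈-4.765880; next y=-3/5·1.728269+1/4·(-4.765880)≈-2.228431
n=9: y≈-2.228431, sp=1, e=sp−y≈3.228431; I≈-6.163748, D=e−e_prev≈3.956700; u=1·3.228431+1/4·(-6.163748)+1/2·3.956700≈3.665844; next y=-3/5·(-2.228431)+1/4·3.665844≈2.253520
n=10: y≈2.253520, sp=1, e=sp−y≈-1.253520; I≈-7.417268, D=e−e_prev≈-4.481951; u=1·(-1.253520)+1/4·(-7.417268)+1/2·(-4.481951)≈-5.348812; next y=-3/5·2.253520+1/4·(-5.348812)≈-2.689315
n=11: y≈-2.689315, sp=1, e=sp−y≈3.689315; I≈-3.727953, D=e−e_prev≈4.942834; u=1·3.689315+1/4·(-3.727953)+1/2·4.942834≈5.228744; next y=-3/5·(-2.689315)+1/4·5.228744≈2.920775
n=12: y≈2.920775, sp=1, e=sp−y≈-1.920775; I≈-5.648728, D=e−e_prev≈-5.610090; u=1·(-1.920775)+1/4·(-5.648728)+1/2·(-5.610090)≈-6.138001; next y=-3/5·2.920775+1/4·(-6.138001)≈-3.286965
n=13: y≈-3.286965, sp=1, e=sp−y≈4.286965; I≈-1.361762, D=e−e_prev≈6.207740; u=1·4.286965+1/4·(-1.361762)+1/2·6.207740≈7.050395; next y=-3/5·(-3.286965)+1/4·7.050395≈3.734778

0 -2 -3.500 0.000
1 -2 -1.469 -0.875
2 -2 -3.995 0.158
3 -2 -1.828 -1.093
4 -2 -4.942 0.199
5 -2 -2.126 -1.355
6 -2 -5.928 0.281
7 1 2.951 -1.651
8 1 -4.766 1.728
9 1 3.666 -2.228
10 1 -5.349 2.254
11 1 5.229 -2.689
12 1 -6.138 2.921
13 1 7.050 -3.287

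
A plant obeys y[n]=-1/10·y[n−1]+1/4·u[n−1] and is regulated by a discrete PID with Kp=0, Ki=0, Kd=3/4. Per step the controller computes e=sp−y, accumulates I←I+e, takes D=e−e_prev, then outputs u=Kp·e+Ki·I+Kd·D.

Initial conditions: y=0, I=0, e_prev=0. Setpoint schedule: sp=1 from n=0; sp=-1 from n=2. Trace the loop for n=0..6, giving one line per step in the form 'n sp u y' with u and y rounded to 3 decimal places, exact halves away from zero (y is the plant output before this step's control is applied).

0 1 0.750 0.000
1 1 -0.141 0.188
2 -1 -1.319 -0.054
3 -1 0.203 -0.324
4 -1 -0.306 0.083
5 -1 0.126 -0.085
6 -1 -0.093 0.040

(exact arithmetic carried between steps; '≈' marks a value shown rounded to 6 d.p. or computed from one; I and e_prev carry over from the previous line; the table rounds u and y to 3 d.p., halves away from zero)
n=0: y=0, sp=1, e=sp−y=1; I=1, D=e−e_prev=1; u=0·1+0·1+3/4·1=0.75; next y=-1/10·0+1/4·0.75=0.1875
n=1: y=0.1875, sp=1, e=sp−y=0.8125; I=1.8125, D=e−e_prev=-0.1875; u=0·0.8125+0·1.8125+3/4·(-0.1875)=-0.140625; next y=-1/10·0.1875+1/4·(-0.140625)≈-0.053906
n=2: y≈-0.053906, sp=-1, e=sp−y≈-0.946094; I≈0.866406, D=e−e_prev≈-1.758594; u=0·(-0.946094)+0·0.866406+3/4·(-1.758594)≈-1.318945; next y=-1/10·(-0.053906)+1/4·(-1.318945)≈-0.324346
n=3: y≈-0.324346, sp=-1, e=sp−y≈-0.675654; I≈0.190752, D=e−e_prev≈0.270439; u=0·(-0.675654)+0·0.190752+3/4·0.270439≈0.202830; next y=-1/10·(-0.324346)+1/4·0.202830≈0.083142
n=4: y≈0.083142, sp=-1, e=sp−y≈-1.083142; I≈-0.892390, D=e−e_prev≈-0.407488; u=0·(-1.083142)+0·(-0.892390)+3/4·(-0.407488)≈-0.305616; next y=-1/10·0.083142+1/4·(-0.305616)≈-0.084718
n=5: y≈-0.084718, sp=-1, e=sp−y≈-0.915282; I≈-1.807672, D=e−e_prev≈0.167860; u=0·(-0.915282)+0·(-1.807672)+3/4·0.167860≈0.125895; next y=-1/10·(-0.084718)+1/4·0.125895≈0.039946
n=6: y≈0.039946, sp=-1, e=sp−y≈-1.039946; I≈-2.847617, D=e−e_prev≈-0.124664; u=0·(-1.039946)+0·(-2.847617)+3/4·(-0.124664)≈-0.093498; next y=-1/10·0.039946+1/4·(-0.093498)≈-0.027369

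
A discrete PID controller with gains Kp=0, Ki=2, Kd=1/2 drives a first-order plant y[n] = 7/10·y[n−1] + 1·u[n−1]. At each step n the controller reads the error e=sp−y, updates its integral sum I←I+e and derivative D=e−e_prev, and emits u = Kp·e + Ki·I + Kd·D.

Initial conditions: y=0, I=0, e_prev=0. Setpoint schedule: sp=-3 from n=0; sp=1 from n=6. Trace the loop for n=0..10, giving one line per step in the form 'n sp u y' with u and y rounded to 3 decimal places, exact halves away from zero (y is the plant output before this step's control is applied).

0 -3 -7.500 0.000
1 -3 6.750 -7.500
2 -3 -10.500 1.500
3 -3 12.375 -9.450
4 -3 -18.225 5.760
5 -3 21.743 -14.193
6 1 -20.849 11.807
7 1 29.514 -12.584
8 1 -38.738 20.706
9 1 50.869 -24.243
10 1 -66.474 33.898

(exact arithmetic carried between steps; '≈' marks a value shown rounded to 6 d.p. or computed from one; I and e_prev carry over from the previous line; the table rounds u and y to 3 d.p., halves away from zero)
n=0: y=0, sp=-3, e=sp−y=-3; I=-3, D=e−e_prev=-3; u=0·(-3)+2·(-3)+1/2·(-3)=-7.5; next y=7/10·0+1·(-7.5)=-7.5
n=1: y=-7.5, sp=-3, e=sp−y=4.5; I=1.5, D=e−e_prev=7.5; u=0·4.5+2·1.5+1/2·7.5=6.75; next y=7/10·(-7.5)+1·6.75=1.5
n=2: y=1.5, sp=-3, e=sp−y=-4.5; I=-3, D=e−e_prev=-9; u=0·(-4.5)+2·(-3)+1/2·(-9)=-10.5; next y=7/10·1.5+1·(-10.5)=-9.45
n=3: y=-9.45, sp=-3, e=sp−y=6.45; I=3.45, D=e−e_prev=10.95; u=0·6.45+2·3.45+1/2·10.95=12.375; next y=7/10·(-9.45)+1·12.375=5.76
n=4: y=5.76, sp=-3, e=sp−y=-8.76; I=-5.31, D=e−e_prev=-15.21; u=0·(-8.76)+2·(-5.31)+1/2·(-15.21)=-18.225; next y=7/10·5.76+1·(-18.225)=-14.193
n=5: y=-14.193, sp=-3, e=sp−y=11.193; I=5.883, D=e−e_prev=19.953; u=0·11.193+2·5.883+1/2·19.953=21.7425; next y=7/10·(-14.193)+1·21.7425=11.8074
n=6: y=11.8074, sp=1, e=sp−y=-10.8074; I=-4.9244, D=e−e_prev=-22.0004; u=0·(-10.8074)+2·(-4.9244)+1/2·(-22.0004)=-20.849; next y=7/10·11.8074+1·(-20.849)=-12.58382
n=7: y=-12.58382, sp=1, e=sp−y=13.58382; I=8.65942, D=e−e_prev=24.39122; u=0·13.58382+2·8.65942+1/2·24.39122=29.51445; next y=7/10·(-12.58382)+1·29.51445=20.705776
n=8: y=20.705776, sp=1, e=sp−y=-19.705776; I=-11.046356, D=e−e_prev=-33.289596; u=0·(-19.705776)+2·(-11.046356)+1/2·(-33.289596)=-38.73751; next y=7/10·20.705776+1·(-38.73751)≈-24.243467
n=9: y≈-24.243467, sp=1, e=sp−y≈25.243467; I≈14.197111, D=e−e_prev≈44.949243; u=0·25.243467+2·14.197111+1/2·44.949243≈50.868843; next y=7/10·(-24.243467)+1·50.868843≈33.898416
n=10: y≈33.898416, sp=1, e=sp−y≈-32.898416; I≈-18.701305, D=e−e_prev≈-58.141883; u=0·(-32.898416)+2·(-18.701305)+1/2·(-58.141883)≈-66.473552; next y=7/10·33.898416+1·(-66.473552)≈-42.744661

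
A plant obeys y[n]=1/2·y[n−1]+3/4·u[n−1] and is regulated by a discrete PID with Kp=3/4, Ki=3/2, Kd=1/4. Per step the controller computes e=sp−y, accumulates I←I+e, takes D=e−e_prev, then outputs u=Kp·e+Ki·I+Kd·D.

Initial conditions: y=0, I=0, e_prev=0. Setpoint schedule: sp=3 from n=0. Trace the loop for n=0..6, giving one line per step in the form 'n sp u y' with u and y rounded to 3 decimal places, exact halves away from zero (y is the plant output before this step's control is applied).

(exact arithmetic carried between steps; '≈' marks a value shown rounded to 6 d.p. or computed from one; I and e_prev carry over from the previous line; the table rounds u and y to 3 d.p., halves away from zero)
n=0: y=0, sp=3, e=sp−y=3; I=3, D=e−e_prev=3; u=3/4·3+3/2·3+1/4·3=7.5; next y=1/2·0+3/4·7.5=5.625
n=1: y=5.625, sp=3, e=sp−y=-2.625; I=0.375, D=e−e_prev=-5.625; u=3/4·(-2.625)+3/2·0.375+1/4·(-5.625)=-2.8125; next y=1/2·5.625+3/4·(-2.8125)=0.703125
n=2: y=0.703125, sp=3, e=sp−y=2.296875; I=2.671875, D=e−e_prev=4.921875; u=3/4·2.296875+3/2·2.671875+1/4·4.921875≈6.960938; next y=1/2·0.703125+3/4·6.960938≈5.572266
n=3: y≈5.572266, sp=3, e=sp−y≈-2.572266; I≈0.099609, D=e−e_prev≈-4.869141; u=3/4·(-2.572266)+3/2·0.099609+1/4·(-4.869141)≈-2.997070; next y=1/2·5.572266+3/4·(-2.997070)≈0.538330
n=4: y≈0.538330, sp=3, e=sp−y≈2.461670; I≈2.561279, D=e−e_prev≈5.033936; u=3/4·2.461670+3/2·2.561279+1/4·5.033936≈6.946655; next y=1/2·0.538330+3/4·6.946655≈5.479156
n=5: y≈5.479156, sp=3, e=sp−y≈-2.479156; I≈0.082123, D=e−e_prev≈-4.940826; u=3/4·(-2.479156)+3/2·0.082123+1/4·(-4.940826)≈-2.971390; next y=1/2·5.479156+3/4·(-2.971390)≈0.511036
n=6: y≈0.511036, sp=3, e=sp−y≈2.488964; I≈2.571087, D=e−e_prev≈4.968121; u=3/4·2.488964+3/2·2.571087+1/4·4.968121≈6.965384; next y=1/2·0.511036+3/4·6.965384≈5.479556

0 3 7.500 0.000
1 3 -2.813 5.625
2 3 6.961 0.703
3 3 -2.997 5.572
4 3 6.947 0.538
5 3 -2.971 5.479
6 3 6.965 0.511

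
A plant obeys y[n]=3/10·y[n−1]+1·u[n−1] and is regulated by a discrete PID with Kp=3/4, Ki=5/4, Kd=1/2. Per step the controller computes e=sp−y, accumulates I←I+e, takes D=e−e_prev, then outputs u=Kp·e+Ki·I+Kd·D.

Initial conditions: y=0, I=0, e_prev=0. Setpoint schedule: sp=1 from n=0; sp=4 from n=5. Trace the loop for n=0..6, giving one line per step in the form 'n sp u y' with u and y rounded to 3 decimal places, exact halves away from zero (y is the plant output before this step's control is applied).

0 1 2.500 0.000
1 1 -3.000 2.500
2 1 8.250 -2.250
3 1 -14.625 7.575
4 1 31.888 -12.353
5 4 -55.221 28.182
6 4 120.690 -46.767

(exact arithmetic carried between steps; '≈' marks a value shown rounded to 6 d.p. or computed from one; I and e_prev carry over from the previous line; the table rounds u and y to 3 d.p., halves away from zero)
n=0: y=0, sp=1, e=sp−y=1; I=1, D=e−e_prev=1; u=3/4·1+5/4·1+1/2·1=2.5; next y=3/10·0+1·2.5=2.5
n=1: y=2.5, sp=1, e=sp−y=-1.5; I=-0.5, D=e−e_prev=-2.5; u=3/4·(-1.5)+5/4·(-0.5)+1/2·(-2.5)=-3; next y=3/10·2.5+1·(-3)=-2.25
n=2: y=-2.25, sp=1, e=sp−y=3.25; I=2.75, D=e−e_prev=4.75; u=3/4·3.25+5/4·2.75+1/2·4.75=8.25; next y=3/10·(-2.25)+1·8.25=7.575
n=3: y=7.575, sp=1, e=sp−y=-6.575; I=-3.825, D=e−e_prev=-9.825; u=3/4·(-6.575)+5/4·(-3.825)+1/2·(-9.825)=-14.625; next y=3/10·7.575+1·(-14.625)=-12.3525
n=4: y=-12.3525, sp=1, e=sp−y=13.3525; I=9.5275, D=e−e_prev=19.9275; u=3/4·13.3525+5/4·9.5275+1/2·19.9275=31.8875; next y=3/10·(-12.3525)+1·31.8875=28.18175
n=5: y=28.18175, sp=4, e=sp−y=-24.18175; I=-14.65425, D=e−e_prev=-37.53425; u=3/4·(-24.18175)+5/4·(-14.65425)+1/2·(-37.53425)=-55.22125; next y=3/10·28.18175+1·(-55.22125)=-46.766725
n=6: y=-46.766725, sp=4, e=sp−y=50.766725; I=36.112475, D=e−e_prev=74.948475; u=3/4·50.766725+5/4·36.112475+1/2·74.948475=120.689875; next y=3/10·(-46.766725)+1·120.689875≈106.659858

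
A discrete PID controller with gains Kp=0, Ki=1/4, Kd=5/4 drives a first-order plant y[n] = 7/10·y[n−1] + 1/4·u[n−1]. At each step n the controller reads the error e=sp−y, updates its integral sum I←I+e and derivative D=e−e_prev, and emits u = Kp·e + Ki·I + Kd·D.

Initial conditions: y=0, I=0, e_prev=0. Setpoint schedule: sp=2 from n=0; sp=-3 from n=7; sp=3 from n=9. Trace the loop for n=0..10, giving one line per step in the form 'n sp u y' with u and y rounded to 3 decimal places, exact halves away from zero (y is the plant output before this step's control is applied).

0 2 3.000 0.000
1 2 -0.125 0.750
2 2 1.509 0.494
3 2 1.222 0.723
4 2 1.695 0.812
5 2 1.832 0.992
6 2 2.069 1.152
7 -3 -5.276 1.324
8 -3 2.682 -0.392
9 3 7.702 0.396
10 3 -0.872 2.203

(exact arithmetic carried between steps; '≈' marks a value shown rounded to 6 d.p. or computed from one; I and e_prev carry over from the previous line; the table rounds u and y to 3 d.p., halves away from zero)
n=0: y=0, sp=2, e=sp−y=2; I=2, D=e−e_prev=2; u=0·2+1/4·2+5/4·2=3; next y=7/10·0+1/4·3=0.75
n=1: y=0.75, sp=2, e=sp−y=1.25; I=3.25, D=e−e_prev=-0.75; u=0·1.25+1/4·3.25+5/4·(-0.75)=-0.125; next y=7/10·0.75+1/4·(-0.125)=0.49375
n=2: y=0.49375, sp=2, e=sp−y=1.50625; I=4.75625, D=e−e_prev=0.25625; u=0·1.50625+1/4·4.75625+5/4·0.25625=1.509375; next y=7/10·0.49375+1/4·1.509375≈0.722969
n=3: y≈0.722969, sp=2, e=sp−y≈1.277031; I≈6.033281, D=e−e_prev≈-0.229219; u=0·1.277031+1/4·6.033281+5/4·(-0.229219)≈1.221797; next y=7/10·0.722969+1/4·1.221797≈0.811527
n=4: y≈0.811527, sp=2, e=sp−y≈1.188473; I≈7.221754, D=e−e_prev≈-0.088559; u=0·1.188473+1/4·7.221754+5/4·(-0.088559)≈1.694740; next y=7/10·0.811527+1/4·1.694740≈0.991754
n=5: y≈0.991754, sp=2, e=sp−y≈1.008246; I≈8.230000, D=e−e_prev≈-0.180227; u=0·1.008246+1/4·8.230000+5/4·(-0.180227)≈1.832216; next y=7/10·0.991754+1/4·1.832216≈1.152282
n=6: y≈1.152282, sp=2, e=sp−y≈0.847718; I≈9.077718, D=e−e_prev≈-0.160528; u=0·0.847718+1/4·9.077718+5/4·(-0.160528)≈2.068770; next y=7/10·1.152282+1/4·2.068770≈1.323790
n=7: y≈1.323790, sp=-3, e=sp−y≈-4.323790; I≈4.753928, D=e−e_prev≈-5.171508; u=0·(-4.323790)+1/4·4.753928+5/4·(-5.171508)≈-5.275903; next y=7/10·1.323790+1/4·(-5.275903)≈-0.392323
n=8: y≈-0.392323, sp=-3, e=sp−y≈-2.607677; I≈2.146251, D=e−e_prev≈1.716113; u=0·(-2.607677)+1/4·2.146251+5/4·1.716113≈2.681703; next y=7/10·(-0.392323)+1/4·2.681703≈0.395800
n=9: y≈0.395800, sp=3, e=sp−y≈2.604200; I≈4.750451, D=e−e_prev≈5.211877; u=0·2.604200+1/4·4.750451+5/4·5.211877≈7.702459; next y=7/10·0.395800+1/4·7.702459≈2.202675
n=10: y≈2.202675, sp=3, e=sp−y≈0.797325; I≈5.547776, D=e−e_prev≈-1.806875; u=0·0.797325+1/4·5.547776+5/4·(-1.806875)≈-0.871650; next y=7/10·2.202675+1/4·(-0.871650)≈1.323960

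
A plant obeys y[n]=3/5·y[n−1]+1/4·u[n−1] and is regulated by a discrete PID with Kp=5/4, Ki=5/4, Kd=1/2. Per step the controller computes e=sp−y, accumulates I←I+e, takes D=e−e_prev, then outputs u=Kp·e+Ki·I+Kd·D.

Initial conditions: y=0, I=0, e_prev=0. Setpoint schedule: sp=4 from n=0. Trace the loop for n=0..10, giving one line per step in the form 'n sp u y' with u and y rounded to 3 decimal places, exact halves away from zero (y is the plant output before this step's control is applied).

0 4 12.000 0.000
1 4 6.000 3.000
2 4 7.850 3.300
3 4 6.948 3.943
4 4 6.861 4.102
5 4 6.590 4.177
6 4 6.476 4.154
7 4 6.400 4.111
8 4 6.373 4.067
9 4 6.368 4.033
10 4 6.374 4.012

(exact arithmetic carried between steps; '≈' marks a value shown rounded to 6 d.p. or computed from one; I and e_prev carry over from the previous line; the table rounds u and y to 3 d.p., halves away from zero)
n=0: y=0, sp=4, e=sp−y=4; I=4, D=e−e_prev=4; u=5/4·4+5/4·4+1/2·4=12; next y=3/5·0+1/4·12=3
n=1: y=3, sp=4, e=sp−y=1; I=5, D=e−e_prev=-3; u=5/4·1+5/4·5+1/2·(-3)=6; next y=3/5·3+1/4·6=3.3
n=2: y=3.3, sp=4, e=sp−y=0.7; I=5.7, D=e−e_prev=-0.3; u=5/4·0.7+5/4·5.7+1/2·(-0.3)=7.85; next y=3/5·3.3+1/4·7.85=3.9425
n=3: y=3.9425, sp=4, e=sp−y=0.0575; I=5.7575, D=e−e_prev=-0.6425; u=5/4·0.0575+5/4·5.7575+1/2·(-0.6425)=6.9475; next y=3/5·3.9425+1/4·6.9475=4.102375
n=4: y=4.102375, sp=4, e=sp−y=-0.102375; I=5.655125, D=e−e_prev=-0.159875; u=5/4·(-0.102375)+5/4·5.655125+1/2·(-0.159875)=6.861; next y=3/5·4.102375+1/4·6.861=4.176675
n=5: y=4.176675, sp=4, e=sp−y=-0.176675; I=5.47845, D=e−e_prev=-0.0743; u=5/4·(-0.176675)+5/4·5.47845+1/2·(-0.0743)≈6.590069; next y=3/5·4.176675+1/4·6.590069≈4.153522
n=6: y≈4.153522, sp=4, e=sp−y≈-0.153522; I≈5.324928, D=e−e_prev≈0.023153; u=5/4·(-0.153522)+5/4·5.324928+1/2·0.023153≈6.475833; next y=3/5·4.153522+1/4·6.475833≈4.111072
n=7: y≈4.111072, sp=4, e=sp−y≈-0.111072; I≈5.213856, D=e−e_prev≈0.042451; u=5/4·(-0.111072)+5/4·5.213856+1/2·0.042451≈6.399706; next y=3/5·4.111072+1/4·6.399706≈4.066569
n=8: y≈4.066569, sp=4, e=sp−y≈-0.066569; I≈5.147287, D=e−e_prev≈0.044502; u=5/4·(-0.066569)+5/4·5.147287+1/2·0.044502≈6.373148; next y=3/5·4.066569+1/4·6.373148≈4.033229
n=9: y≈4.033229, sp=4, e=sp−y≈-0.033229; I≈5.114058, D=e−e_prev≈0.033341; u=5/4·(-0.033229)+5/4·5.114058+1/2·0.033341≈6.367707; next y=3/5·4.033229+1/4·6.367707≈4.011864
n=10: y≈4.011864, sp=4, e=sp−y≈-0.011864; I≈5.102194, D=e−e_prev≈0.021365; u=5/4·(-0.011864)+5/4·5.102194+1/2·0.021365≈6.373595; next y=3/5·4.011864+1/4·6.373595≈4.000517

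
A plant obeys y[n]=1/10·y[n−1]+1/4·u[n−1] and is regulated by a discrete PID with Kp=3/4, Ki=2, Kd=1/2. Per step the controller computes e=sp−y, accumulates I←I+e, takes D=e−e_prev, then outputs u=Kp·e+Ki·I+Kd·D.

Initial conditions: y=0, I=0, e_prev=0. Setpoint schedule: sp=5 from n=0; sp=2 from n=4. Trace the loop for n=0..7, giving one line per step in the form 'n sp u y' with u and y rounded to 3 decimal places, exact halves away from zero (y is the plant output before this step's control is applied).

0 5 16.250 0.000
1 5 10.547 4.063
2 5 17.767 3.043
3 5 15.636 4.746
4 2 8.423 4.384
5 2 10.953 2.544
6 2 7.487 2.993
7 2 8.396 2.171

(exact arithmetic carried between steps; '≈' marks a value shown rounded to 6 d.p. or computed from one; I and e_prev carry over from the previous line; the table rounds u and y to 3 d.p., halves away from zero)
n=0: y=0, sp=5, e=sp−y=5; I=5, D=e−e_prev=5; u=3/4·5+2·5+1/2·5=16.25; next y=1/10·0+1/4·16.25=4.0625
n=1: y=4.0625, sp=5, e=sp−y=0.9375; I=5.9375, D=e−e_prev=-4.0625; u=3/4·0.9375+2·5.9375+1/2·(-4.0625)=10.546875; next y=1/10·4.0625+1/4·10.546875≈3.042969
n=2: y≈3.042969, sp=5, e=sp−y≈1.957031; I≈7.894531, D=e−e_prev≈1.019531; u=3/4·1.957031+2·7.894531+1/2·1.019531≈17.766602; next y=1/10·3.042969+1/4·17.766602≈4.745947
n=3: y≈4.745947, sp=5, e=sp−y≈0.254053; I≈8.148584, D=e−e_prev≈-1.702979; u=3/4·0.254053+2·8.148584+1/2·(-1.702979)≈15.636218; next y=1/10·4.745947+1/4·15.636218≈4.383649
n=4: y≈4.383649, sp=2, e=sp−y≈-2.383649; I≈5.764935, D=e−e_prev≈-2.637702; u=3/4·(-2.383649)+2·5.764935+1/2·(-2.637702)≈8.423281; next y=1/10·4.383649+1/4·8.423281≈2.544185
n=5: y≈2.544185, sp=2, e=sp−y≈-0.544185; I≈5.220749, D=e−e_prev≈1.839464; u=3/4·(-0.544185)+2·5.220749+1/2·1.839464≈10.953092; next y=1/10·2.544185+1/4·10.953092≈2.992691
n=6: y≈2.992691, sp=2, e=sp−y≈-0.992691; I≈4.228058, D=e−e_prev≈-0.448506; u=3/4·(-0.992691)+2·4.228058+1/2·(-0.448506)≈7.487344; next y=1/10·2.992691+1/4·7.487344≈2.171105
n=7: y≈2.171105, sp=2, e=sp−y≈-0.171105; I≈4.056953, D=e−e_prev≈0.821586; u=3/4·(-0.171105)+2·4.056953+1/2·0.821586≈8.396370; next y=1/10·2.171105+1/4·8.396370≈2.316203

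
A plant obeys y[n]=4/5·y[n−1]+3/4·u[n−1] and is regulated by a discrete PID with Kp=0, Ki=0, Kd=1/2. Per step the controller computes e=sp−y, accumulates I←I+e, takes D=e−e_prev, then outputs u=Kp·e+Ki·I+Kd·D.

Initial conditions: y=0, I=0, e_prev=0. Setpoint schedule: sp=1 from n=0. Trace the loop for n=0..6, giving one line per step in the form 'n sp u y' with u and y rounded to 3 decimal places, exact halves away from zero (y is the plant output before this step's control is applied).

(exact arithmetic carried between steps; '≈' marks a value shown rounded to 6 d.p. or computed from one; I and e_prev carry over from the previous line; the table rounds u and y to 3 d.p., halves away from zero)
n=0: y=0, sp=1, e=sp−y=1; I=1, D=e−e_prev=1; u=0·1+0·1+1/2·1=0.5; next y=4/5·0+3/4·0.5=0.375
n=1: y=0.375, sp=1, e=sp−y=0.625; I=1.625, D=e−e_prev=-0.375; u=0·0.625+0·1.625+1/2·(-0.375)=-0.1875; next y=4/5·0.375+3/4·(-0.1875)=0.159375
n=2: y=0.159375, sp=1, e=sp−y=0.840625; I=2.465625, D=e−e_prev=0.215625; u=0·0.840625+0·2.465625+1/2·0.215625≈0.107813; next y=4/5·0.159375+3/4·0.107813≈0.208359
n=3: y≈0.208359, sp=1, e=sp−y≈0.791641; I≈3.257266, D=e−e_prev≈-0.048984; u=0·0.791641+0·3.257266+1/2·(-0.048984)≈-0.024492; next y=4/5·0.208359+3/4·(-0.024492)≈0.148318
n=4: y≈0.148318, sp=1, e=sp−y≈0.851682; I≈4.108947, D=e−e_prev≈0.060041; u=0·0.851682+0·4.108947+1/2·0.060041≈0.030021; next y=4/5·0.148318+3/4·0.030021≈0.141170
n=5: y≈0.141170, sp=1, e=sp−y≈0.858830; I≈4.967777, D=e−e_prev≈0.007148; u=0·0.858830+0·4.967777+1/2·0.007148≈0.003574; next y=4/5·0.141170+3/4·0.003574≈0.115617
n=6: y≈0.115617, sp=1, e=sp−y≈0.884383; I≈5.852161, D=e−e_prev≈0.025553; u=0·0.884383+0·5.852161+1/2·0.025553≈0.012777; next y=4/5·0.115617+3/4·0.012777≈0.102076

0 1 0.500 0.000
1 1 -0.188 0.375
2 1 0.108 0.159
3 1 -0.024 0.208
4 1 0.030 0.148
5 1 0.004 0.141
6 1 0.013 0.116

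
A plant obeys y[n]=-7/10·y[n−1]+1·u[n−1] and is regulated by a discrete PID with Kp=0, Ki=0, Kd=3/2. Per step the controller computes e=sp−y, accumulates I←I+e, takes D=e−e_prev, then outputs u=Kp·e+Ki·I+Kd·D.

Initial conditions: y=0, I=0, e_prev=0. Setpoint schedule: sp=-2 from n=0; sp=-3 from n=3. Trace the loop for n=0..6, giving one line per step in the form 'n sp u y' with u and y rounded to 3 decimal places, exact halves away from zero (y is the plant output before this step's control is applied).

(exact arithmetic carried between steps; '≈' marks a value shown rounded to 6 d.p. or computed from one; I and e_prev carry over from the previous line; the table rounds u and y to 3 d.p., halves away from zero)
n=0: y=0, sp=-2, e=sp−y=-2; I=-2, D=e−e_prev=-2; u=0·(-2)+0·(-2)+3/2·(-2)=-3; next y=-7/10·0+1·(-3)=-3
n=1: y=-3, sp=-2, e=sp−y=1; I=-1, D=e−e_prev=3; u=0·1+0·(-1)+3/2·3=4.5; next y=-7/10·(-3)+1·4.5=6.6
n=2: y=6.6, sp=-2, e=sp−y=-8.6; I=-9.6, D=e−e_prev=-9.6; u=0·(-8.6)+0·(-9.6)+3/2·(-9.6)=-14.4; next y=-7/10·6.6+1·(-14.4)=-19.02
n=3: y=-19.02, sp=-3, e=sp−y=16.02; I=6.42, D=e−e_prev=24.62; u=0·16.02+0·6.42+3/2·24.62=36.93; next y=-7/10·(-19.02)+1·36.93=50.244
n=4: y=50.244, sp=-3, e=sp−y=-53.244; I=-46.824, D=e−e_prev=-69.264; u=0·(-53.244)+0·(-46.824)+3/2·(-69.264)=-103.896; next y=-7/10·50.244+1·(-103.896)=-139.0668
n=5: y=-139.0668, sp=-3, e=sp−y=136.0668; I=89.2428, D=e−e_prev=189.3108; u=0·136.0668+0·89.2428+3/2·189.3108=283.9662; next y=-7/10·(-139.0668)+1·283.9662=381.31296
n=6: y=381.31296, sp=-3, e=sp−y=-384.31296; I=-295.07016, D=e−e_prev=-520.37976; u=0·(-384.31296)+0·(-295.07016)+3/2·(-520.37976)=-780.56964; next y=-7/10·381.31296+1·(-780.56964)=-1047.488712

0 -2 -3.000 0.000
1 -2 4.500 -3.000
2 -2 -14.400 6.600
3 -3 36.930 -19.020
4 -3 -103.896 50.244
5 -3 283.966 -139.067
6 -3 -780.570 381.313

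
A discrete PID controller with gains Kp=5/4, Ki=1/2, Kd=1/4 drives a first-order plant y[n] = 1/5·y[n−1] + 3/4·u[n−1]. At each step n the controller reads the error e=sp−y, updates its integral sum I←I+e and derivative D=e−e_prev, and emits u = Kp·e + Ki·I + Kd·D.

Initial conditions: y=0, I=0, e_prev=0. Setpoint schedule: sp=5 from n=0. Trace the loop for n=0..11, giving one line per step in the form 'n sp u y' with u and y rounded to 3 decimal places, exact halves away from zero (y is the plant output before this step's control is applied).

(exact arithmetic carried between steps; '≈' marks a value shown rounded to 6 d.p. or computed from one; I and e_prev carry over from the previous line; the table rounds u and y to 3 d.p., halves away from zero)
n=0: y=0, sp=5, e=sp−y=5; I=5, D=e−e_prev=5; u=5/4·5+1/2·5+1/4·5=10; next y=1/5·0+3/4·10=7.5
n=1: y=7.5, sp=5, e=sp−y=-2.5; I=2.5, D=e−e_prev=-7.5; u=5/4·(-2.5)+1/2·2.5+1/4·(-7.5)=-3.75; next y=1/5·7.5+3/4·(-3.75)=-1.3125
n=2: y=-1.3125, sp=5, e=sp−y=6.3125; I=8.8125, D=e−e_prev=8.8125; u=5/4·6.3125+1/2·8.8125+1/4·8.8125=14.5; next y=1/5·(-1.3125)+3/4·14.5=10.6125
n=3: y=10.6125, sp=5, e=sp−y=-5.6125; I=3.2, D=e−e_prev=-11.925; u=5/4·(-5.6125)+1/2·3.2+1/4·(-11.925)=-8.396875; next y=1/5·10.6125+3/4·(-8.396875)≈-4.175156
n=4: y≈-4.175156, sp=5, e=sp−y≈9.175156; I≈12.375156, D=e−e_prev≈14.787656; u=5/4·9.175156+1/2·12.375156+1/4·14.787656≈21.353438; next y=1/5·(-4.175156)+3/4·21.353438≈15.180047
n=5: y≈15.180047, sp=5, e=sp−y≈-10.180047; I≈2.195109, D=e−e_prev≈-19.355203; u=5/4·(-10.180047)+1/2·2.195109+1/4·(-19.355203)≈-16.466305; next y=1/5·15.180047+3/4·(-16.466305)≈-9.313719
n=6: y≈-9.313719, sp=5, e=sp−y≈14.313719; I≈16.508829, D=e−e_prev≈24.493766; u=5/4·14.313719+1/2·16.508829+1/4·24.493766≈32.270005; next y=1/5·(-9.313719)+3/4·32.270005≈22.339760
n=7: y≈22.339760, sp=5, e=sp−y≈-17.339760; I≈-0.830931, D=e−e_prev≈-31.653479; u=5/4·(-17.339760)+1/2·(-0.830931)+1/4·(-31.653479)≈-30.003535; next y=1/5·22.339760+3/4·(-30.003535)≈-18.034699
n=8: y≈-18.034699, sp=5, e=sp−y≈23.034699; I≈22.203768, D=e−e_prev≈40.374459; u=5/4·23.034699+1/2·22.203768+1/4·40.374459≈49.988873; next y=1/5·(-18.034699)+3/4·49.988873≈33.884715
n=9: y≈33.884715, sp=5, e=sp−y≈-28.884715; I≈-6.680947, D=e−e_prev≈-51.919414; u=5/4·(-28.884715)+1/2·(-6.680947)+1/4·(-51.919414)≈-52.426220; next y=1/5·33.884715+3/4·(-52.426220)≈-32.542722
n=10: y≈-32.542722, sp=5, e=sp−y≈37.542722; I≈30.861776, D=e−e_prev≈66.427437; u=5/4·37.542722+1/2·30.861776+1/4·66.427437≈78.966150; next y=1/5·(-32.542722)+3/4·78.966150≈52.716068
n=11: y≈52.716068, sp=5, e=sp−y≈-47.716068; I≈-16.854292, D=e−e_prev≈-85.258790; u=5/4·(-47.716068)+1/2·(-16.854292)+1/4·(-85.258790)≈-89.386929; next y=1/5·52.716068+3/4·(-89.386929)≈-56.496983

0 5 10.000 0.000
1 5 -3.750 7.500
2 5 14.500 -1.313
3 5 -8.397 10.613
4 5 21.353 -4.175
5 5 -16.466 15.180
6 5 32.270 -9.314
7 5 -30.004 22.340
8 5 49.989 -18.035
9 5 -52.426 33.885
10 5 78.966 -32.543
11 5 -89.387 52.716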